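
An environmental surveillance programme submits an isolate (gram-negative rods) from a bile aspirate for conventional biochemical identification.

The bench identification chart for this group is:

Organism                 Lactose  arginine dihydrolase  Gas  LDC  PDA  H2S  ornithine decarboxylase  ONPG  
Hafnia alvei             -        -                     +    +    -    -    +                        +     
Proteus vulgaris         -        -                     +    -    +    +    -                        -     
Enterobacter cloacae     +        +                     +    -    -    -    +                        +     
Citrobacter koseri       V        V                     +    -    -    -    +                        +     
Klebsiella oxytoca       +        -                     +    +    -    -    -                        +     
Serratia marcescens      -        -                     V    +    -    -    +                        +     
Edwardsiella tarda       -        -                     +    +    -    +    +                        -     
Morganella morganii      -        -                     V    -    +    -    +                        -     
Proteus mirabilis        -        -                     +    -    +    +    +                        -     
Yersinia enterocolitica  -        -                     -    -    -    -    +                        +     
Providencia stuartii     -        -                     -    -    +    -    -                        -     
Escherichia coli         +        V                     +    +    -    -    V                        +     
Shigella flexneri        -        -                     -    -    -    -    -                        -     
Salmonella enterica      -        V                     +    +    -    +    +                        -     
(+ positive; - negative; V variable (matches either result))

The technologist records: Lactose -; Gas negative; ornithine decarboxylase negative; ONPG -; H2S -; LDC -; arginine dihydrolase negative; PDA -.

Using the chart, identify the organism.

Shigella flexneri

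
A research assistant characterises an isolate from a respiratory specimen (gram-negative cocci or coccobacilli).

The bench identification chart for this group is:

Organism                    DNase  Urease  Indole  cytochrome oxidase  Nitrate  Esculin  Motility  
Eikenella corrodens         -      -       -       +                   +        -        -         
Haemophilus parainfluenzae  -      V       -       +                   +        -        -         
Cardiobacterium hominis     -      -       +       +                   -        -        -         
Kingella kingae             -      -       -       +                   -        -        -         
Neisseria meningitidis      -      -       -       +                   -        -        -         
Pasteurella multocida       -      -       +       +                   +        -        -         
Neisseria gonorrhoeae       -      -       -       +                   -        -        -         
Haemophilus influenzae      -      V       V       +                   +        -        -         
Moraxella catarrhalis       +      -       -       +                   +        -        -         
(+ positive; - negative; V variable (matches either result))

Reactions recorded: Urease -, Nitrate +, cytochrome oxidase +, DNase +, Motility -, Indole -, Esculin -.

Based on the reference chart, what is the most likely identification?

Moraxella catarrhalis

Motility -: all 9 remaining candidates are consistent.
Nitrate +: excludes Cardiobacterium hominis, Kingella kingae, Neisseria meningitidis, Neisseria gonorrhoeae — 5 left.
DNase +: excludes Eikenella corrodens, Haemophilus parainfluenzae, Pasteurella multocida, Haemophilus influenzae — 1 left.
Esculin -: the one remaining candidate is consistent.
Urease -: the one remaining candidate is consistent.
cytochrome oxidase +: the one remaining candidate is consistent.
Indole -: the one remaining candidate is consistent.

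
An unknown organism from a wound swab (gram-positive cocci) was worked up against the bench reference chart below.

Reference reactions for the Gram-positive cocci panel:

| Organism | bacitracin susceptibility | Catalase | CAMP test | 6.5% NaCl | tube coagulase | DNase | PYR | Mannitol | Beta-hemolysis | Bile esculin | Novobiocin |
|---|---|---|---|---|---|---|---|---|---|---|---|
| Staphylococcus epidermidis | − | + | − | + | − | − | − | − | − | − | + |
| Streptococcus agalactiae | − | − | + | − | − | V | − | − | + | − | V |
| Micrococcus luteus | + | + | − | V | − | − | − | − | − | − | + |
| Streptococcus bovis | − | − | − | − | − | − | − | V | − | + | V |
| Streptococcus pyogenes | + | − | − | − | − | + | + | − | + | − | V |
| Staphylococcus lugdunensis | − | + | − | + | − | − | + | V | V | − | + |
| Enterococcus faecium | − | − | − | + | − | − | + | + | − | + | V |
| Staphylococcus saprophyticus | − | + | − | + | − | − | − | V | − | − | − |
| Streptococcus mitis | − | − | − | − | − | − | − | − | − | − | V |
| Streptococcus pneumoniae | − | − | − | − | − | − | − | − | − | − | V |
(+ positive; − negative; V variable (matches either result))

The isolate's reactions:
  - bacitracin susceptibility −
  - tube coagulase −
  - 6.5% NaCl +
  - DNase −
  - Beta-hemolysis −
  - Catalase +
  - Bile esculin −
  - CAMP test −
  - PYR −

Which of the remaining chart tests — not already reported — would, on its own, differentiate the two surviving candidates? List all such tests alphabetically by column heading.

Novobiocin

bacitracin susceptibility −: excludes Micrococcus luteus, Streptococcus pyogenes — 8 left.
6.5% NaCl +: excludes Streptococcus agalactiae, Streptococcus bovis, Streptococcus mitis, Streptococcus pneumoniae — 4 left.
Bile esculin −: excludes Enterococcus faecium — 3 left.
Catalase +: all 3 remaining candidates are consistent.
CAMP test −: all 3 remaining candidates are consistent.
Beta-hemolysis −: all 3 remaining candidates are consistent.
DNase −: all 3 remaining candidates are consistent.
tube coagulase −: all 3 remaining candidates are consistent.
PYR −: excludes Staphylococcus lugdunensis — 2 left.
Two candidates remain: Staphylococcus epidermidis and Staphylococcus saprophyticus.
  Mannitol: − vs V — variable for at least one, does not separate.
  Novobiocin: Staphylococcus epidermidis +, Staphylococcus saprophyticus − — discriminates.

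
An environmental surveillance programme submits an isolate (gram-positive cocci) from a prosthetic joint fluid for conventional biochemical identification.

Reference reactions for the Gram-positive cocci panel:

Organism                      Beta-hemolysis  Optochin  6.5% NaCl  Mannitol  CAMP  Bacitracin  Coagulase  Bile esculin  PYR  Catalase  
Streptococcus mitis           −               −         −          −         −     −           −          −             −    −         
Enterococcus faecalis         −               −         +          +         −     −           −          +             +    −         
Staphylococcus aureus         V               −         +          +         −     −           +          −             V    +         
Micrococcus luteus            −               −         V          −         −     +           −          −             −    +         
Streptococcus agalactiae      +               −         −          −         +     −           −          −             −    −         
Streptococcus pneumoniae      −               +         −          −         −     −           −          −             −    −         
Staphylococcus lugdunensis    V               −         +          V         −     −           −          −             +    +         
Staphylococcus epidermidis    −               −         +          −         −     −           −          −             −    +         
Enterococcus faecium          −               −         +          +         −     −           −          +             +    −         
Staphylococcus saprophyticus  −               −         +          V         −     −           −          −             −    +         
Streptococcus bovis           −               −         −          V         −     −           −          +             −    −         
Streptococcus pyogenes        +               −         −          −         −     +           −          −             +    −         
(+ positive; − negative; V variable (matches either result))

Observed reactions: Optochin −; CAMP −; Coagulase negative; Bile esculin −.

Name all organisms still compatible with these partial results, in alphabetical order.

Micrococcus luteus, Staphylococcus epidermidis, Staphylococcus lugdunensis, Staphylococcus saprophyticus, Streptococcus mitis, Streptococcus pyogenes

Coagulase −: excludes Staphylococcus aureus — 11 left.
Optochin −: excludes Streptococcus pneumoniae — 10 left.
Bile esculin −: excludes Enterococcus faecalis, Enterococcus faecium, Streptococcus bovis — 7 left.
CAMP −: excludes Streptococcus agalactiae — 6 left.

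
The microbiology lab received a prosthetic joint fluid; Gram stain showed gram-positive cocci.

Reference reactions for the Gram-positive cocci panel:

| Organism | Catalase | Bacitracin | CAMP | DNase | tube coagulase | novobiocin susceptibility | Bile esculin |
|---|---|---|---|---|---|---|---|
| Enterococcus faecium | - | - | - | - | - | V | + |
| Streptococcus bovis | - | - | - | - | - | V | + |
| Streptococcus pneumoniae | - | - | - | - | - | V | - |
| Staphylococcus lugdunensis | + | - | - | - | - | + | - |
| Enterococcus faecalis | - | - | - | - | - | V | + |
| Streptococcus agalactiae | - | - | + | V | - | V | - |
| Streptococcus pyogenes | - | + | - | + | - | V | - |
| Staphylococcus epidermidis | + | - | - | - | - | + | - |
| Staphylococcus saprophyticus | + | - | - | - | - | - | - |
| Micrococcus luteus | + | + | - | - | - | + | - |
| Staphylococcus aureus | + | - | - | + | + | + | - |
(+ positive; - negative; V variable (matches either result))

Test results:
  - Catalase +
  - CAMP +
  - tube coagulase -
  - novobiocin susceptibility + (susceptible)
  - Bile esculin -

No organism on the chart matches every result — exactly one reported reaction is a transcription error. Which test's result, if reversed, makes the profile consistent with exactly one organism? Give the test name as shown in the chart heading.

Catalase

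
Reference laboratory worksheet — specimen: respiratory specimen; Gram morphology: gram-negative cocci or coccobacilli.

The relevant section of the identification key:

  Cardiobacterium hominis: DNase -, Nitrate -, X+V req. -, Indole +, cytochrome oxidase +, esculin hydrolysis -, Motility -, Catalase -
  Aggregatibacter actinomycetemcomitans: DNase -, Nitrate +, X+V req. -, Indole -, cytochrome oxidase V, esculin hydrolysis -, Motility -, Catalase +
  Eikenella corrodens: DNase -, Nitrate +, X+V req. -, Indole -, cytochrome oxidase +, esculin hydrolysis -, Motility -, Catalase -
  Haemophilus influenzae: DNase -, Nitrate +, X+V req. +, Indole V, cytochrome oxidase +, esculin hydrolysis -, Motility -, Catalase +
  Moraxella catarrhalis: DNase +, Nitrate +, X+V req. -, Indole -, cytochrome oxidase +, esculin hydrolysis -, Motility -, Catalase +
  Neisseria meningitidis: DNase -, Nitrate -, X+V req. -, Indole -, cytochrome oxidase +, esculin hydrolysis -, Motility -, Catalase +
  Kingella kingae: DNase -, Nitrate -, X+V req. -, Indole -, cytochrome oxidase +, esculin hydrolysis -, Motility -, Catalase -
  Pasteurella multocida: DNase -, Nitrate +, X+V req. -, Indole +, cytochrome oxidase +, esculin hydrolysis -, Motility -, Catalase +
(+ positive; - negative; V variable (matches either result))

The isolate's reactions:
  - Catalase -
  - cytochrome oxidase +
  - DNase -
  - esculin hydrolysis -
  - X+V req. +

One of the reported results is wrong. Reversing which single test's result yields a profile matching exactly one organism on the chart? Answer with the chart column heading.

Catalase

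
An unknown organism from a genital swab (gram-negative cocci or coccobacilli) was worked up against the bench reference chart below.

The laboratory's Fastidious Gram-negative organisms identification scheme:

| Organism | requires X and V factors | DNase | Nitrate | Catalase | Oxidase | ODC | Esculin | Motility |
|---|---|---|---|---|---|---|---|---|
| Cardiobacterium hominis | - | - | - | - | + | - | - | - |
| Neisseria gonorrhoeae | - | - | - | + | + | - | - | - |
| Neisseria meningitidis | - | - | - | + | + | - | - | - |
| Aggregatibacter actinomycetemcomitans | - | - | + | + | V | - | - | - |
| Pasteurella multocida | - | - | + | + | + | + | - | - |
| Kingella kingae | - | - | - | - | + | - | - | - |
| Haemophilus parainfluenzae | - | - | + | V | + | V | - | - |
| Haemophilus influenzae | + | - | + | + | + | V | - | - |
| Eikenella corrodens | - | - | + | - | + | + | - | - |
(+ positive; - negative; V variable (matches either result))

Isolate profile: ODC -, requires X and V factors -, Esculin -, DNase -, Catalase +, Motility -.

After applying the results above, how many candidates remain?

ODC -: excludes Pasteurella multocida, Eikenella corrodens — 7 left.
DNase -: all 7 remaining candidates are consistent.
requires X and V factors -: excludes Haemophilus influenzae — 6 left.
Motility -: all 6 remaining candidates are consistent.
Esculin -: all 6 remaining candidates are consistent.
Catalase +: excludes Cardiobacterium hominis, Kingella kingae — 4 left.
Still consistent: Aggregatibacter actinomycetemcomitans, Haemophilus parainfluenzae, Neisseria gonorrhoeae, Neisseria meningitidis.

4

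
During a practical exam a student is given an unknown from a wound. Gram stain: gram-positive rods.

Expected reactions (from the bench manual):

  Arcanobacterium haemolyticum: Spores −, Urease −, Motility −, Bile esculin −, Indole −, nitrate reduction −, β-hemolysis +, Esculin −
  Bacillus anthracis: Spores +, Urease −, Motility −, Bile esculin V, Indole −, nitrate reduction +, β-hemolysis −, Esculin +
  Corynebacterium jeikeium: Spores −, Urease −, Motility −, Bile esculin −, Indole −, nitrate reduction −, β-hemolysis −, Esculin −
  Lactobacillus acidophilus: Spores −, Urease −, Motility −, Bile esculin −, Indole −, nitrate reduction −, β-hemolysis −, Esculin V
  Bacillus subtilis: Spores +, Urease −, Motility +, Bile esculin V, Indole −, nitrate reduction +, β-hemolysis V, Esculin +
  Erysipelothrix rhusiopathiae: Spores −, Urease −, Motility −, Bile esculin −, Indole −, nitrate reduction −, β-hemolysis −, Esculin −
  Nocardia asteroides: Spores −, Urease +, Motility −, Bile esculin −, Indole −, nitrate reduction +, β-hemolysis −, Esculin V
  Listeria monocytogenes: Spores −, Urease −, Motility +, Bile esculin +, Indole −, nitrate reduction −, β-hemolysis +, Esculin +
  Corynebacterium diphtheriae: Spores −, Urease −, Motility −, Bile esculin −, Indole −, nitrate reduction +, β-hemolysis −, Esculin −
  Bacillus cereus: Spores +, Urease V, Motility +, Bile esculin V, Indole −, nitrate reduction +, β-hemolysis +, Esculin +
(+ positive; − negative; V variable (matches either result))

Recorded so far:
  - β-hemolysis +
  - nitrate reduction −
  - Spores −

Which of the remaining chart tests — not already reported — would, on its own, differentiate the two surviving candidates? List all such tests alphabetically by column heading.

β-hemolysis +: excludes 6 organisms — 4 left.
nitrate reduction −: excludes Bacillus subtilis, Bacillus cereus — 2 left.
Spores −: all 2 remaining candidates are consistent.
Two candidates remain: Arcanobacterium haemolyticum and Listeria monocytogenes.
  Urease: − vs − — same for both, does not separate.
  Motility: Arcanobacterium haemolyticum −, Listeria monocytogenes + — discriminates.
  Bile esculin: Arcanobacterium haemolyticum −, Listeria monocytogenes + — discriminates.
  Indole: − vs − — same for both, does not separate.
  Esculin: Arcanobacterium haemolyticum −, Listeria monocytogenes + — discriminates.

Bile esculin, Esculin, Motility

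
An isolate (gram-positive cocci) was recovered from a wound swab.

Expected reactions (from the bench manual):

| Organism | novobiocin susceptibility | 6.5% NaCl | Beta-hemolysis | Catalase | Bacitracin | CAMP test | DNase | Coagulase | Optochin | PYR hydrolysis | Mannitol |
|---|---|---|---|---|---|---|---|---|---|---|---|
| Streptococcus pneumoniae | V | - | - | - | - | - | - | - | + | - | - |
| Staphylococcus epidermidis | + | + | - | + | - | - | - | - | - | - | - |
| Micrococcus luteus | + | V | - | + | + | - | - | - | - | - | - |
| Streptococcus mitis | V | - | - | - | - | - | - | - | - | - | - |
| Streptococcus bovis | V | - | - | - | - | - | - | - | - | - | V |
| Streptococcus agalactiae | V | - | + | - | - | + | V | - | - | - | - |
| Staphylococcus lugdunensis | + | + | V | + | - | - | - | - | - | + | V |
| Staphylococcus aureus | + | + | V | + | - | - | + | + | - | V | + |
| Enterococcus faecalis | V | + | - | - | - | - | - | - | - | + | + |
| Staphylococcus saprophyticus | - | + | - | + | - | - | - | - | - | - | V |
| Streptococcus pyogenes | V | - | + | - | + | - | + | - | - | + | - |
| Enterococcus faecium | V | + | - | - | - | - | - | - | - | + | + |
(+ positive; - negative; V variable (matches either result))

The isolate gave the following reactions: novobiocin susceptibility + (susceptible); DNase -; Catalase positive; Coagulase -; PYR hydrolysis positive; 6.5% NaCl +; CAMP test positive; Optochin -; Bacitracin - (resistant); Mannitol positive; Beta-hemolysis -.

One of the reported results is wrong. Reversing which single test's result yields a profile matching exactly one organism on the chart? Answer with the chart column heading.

As reported, no row in the chart matches all 11 reactions.
Reversing Bacitracin → still no organism matches.
Reversing Coagulase → still no organism matches.
Reversing Mannitol → still no organism matches.
Reversing PYR hydrolysis → still no organism matches.
Reversing novobiocin susceptibility → still no organism matches.
Reversing 6.5% NaCl → still no organism matches.
Reversing Optochin → still no organism matches.
Reversing Catalase → still no organism matches.
Reversing CAMP test (to -) → unique match: Staphylococcus lugdunensis.
Reversing DNase → still no organism matches.
Reversing Beta-hemolysis → still no organism matches.

CAMP test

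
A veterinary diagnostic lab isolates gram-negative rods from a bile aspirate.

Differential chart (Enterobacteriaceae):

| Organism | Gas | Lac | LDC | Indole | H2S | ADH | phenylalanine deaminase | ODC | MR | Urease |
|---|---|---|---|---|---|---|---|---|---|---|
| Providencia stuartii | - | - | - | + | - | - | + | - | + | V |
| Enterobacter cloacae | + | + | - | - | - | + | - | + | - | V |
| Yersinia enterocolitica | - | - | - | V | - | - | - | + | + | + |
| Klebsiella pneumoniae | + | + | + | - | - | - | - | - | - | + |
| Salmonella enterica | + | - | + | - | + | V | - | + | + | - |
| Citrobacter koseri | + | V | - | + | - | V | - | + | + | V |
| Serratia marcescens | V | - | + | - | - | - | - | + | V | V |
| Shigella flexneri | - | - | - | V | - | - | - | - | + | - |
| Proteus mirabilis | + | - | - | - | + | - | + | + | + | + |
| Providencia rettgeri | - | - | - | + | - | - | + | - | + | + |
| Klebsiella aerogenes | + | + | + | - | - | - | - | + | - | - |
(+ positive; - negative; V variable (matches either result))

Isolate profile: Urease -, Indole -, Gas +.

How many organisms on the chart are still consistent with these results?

4

Indole -: excludes Providencia stuartii, Citrobacter koseri, Providencia rettgeri — 8 left.
Urease -: excludes Yersinia enterocolitica, Klebsiella pneumoniae, Proteus mirabilis — 5 left.
Gas +: excludes Shigella flexneri — 4 left.
Still consistent: Enterobacter cloacae, Klebsiella aerogenes, Salmonella enterica, Serratia marcescens.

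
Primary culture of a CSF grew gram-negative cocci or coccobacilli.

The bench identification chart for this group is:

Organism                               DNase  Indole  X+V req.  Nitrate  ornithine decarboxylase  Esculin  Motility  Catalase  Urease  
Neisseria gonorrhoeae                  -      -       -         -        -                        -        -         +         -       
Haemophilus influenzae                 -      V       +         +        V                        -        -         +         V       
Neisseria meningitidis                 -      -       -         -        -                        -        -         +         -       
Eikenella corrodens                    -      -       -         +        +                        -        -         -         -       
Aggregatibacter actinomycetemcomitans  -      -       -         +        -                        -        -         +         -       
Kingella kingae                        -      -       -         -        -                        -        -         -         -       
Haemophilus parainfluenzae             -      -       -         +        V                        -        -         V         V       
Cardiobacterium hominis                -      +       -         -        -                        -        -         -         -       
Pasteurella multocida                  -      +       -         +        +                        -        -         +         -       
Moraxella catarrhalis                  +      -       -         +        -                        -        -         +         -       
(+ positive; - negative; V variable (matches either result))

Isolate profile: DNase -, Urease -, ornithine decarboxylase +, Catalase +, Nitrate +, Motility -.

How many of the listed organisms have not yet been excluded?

Nitrate +: excludes Neisseria gonorrhoeae, Neisseria meningitidis, Kingella kingae, Cardiobacterium hominis — 6 left.
DNase -: excludes Moraxella catarrhalis — 5 left.
ornithine decarboxylase +: excludes Aggregatibacter actinomycetemcomitans — 4 left.
Motility -: all 4 remaining candidates are consistent.
Urease -: all 4 remaining candidates are consistent.
Catalase +: excludes Eikenella corrodens — 3 left.
Still consistent: Haemophilus influenzae, Haemophilus parainfluenzae, Pasteurella multocida.

3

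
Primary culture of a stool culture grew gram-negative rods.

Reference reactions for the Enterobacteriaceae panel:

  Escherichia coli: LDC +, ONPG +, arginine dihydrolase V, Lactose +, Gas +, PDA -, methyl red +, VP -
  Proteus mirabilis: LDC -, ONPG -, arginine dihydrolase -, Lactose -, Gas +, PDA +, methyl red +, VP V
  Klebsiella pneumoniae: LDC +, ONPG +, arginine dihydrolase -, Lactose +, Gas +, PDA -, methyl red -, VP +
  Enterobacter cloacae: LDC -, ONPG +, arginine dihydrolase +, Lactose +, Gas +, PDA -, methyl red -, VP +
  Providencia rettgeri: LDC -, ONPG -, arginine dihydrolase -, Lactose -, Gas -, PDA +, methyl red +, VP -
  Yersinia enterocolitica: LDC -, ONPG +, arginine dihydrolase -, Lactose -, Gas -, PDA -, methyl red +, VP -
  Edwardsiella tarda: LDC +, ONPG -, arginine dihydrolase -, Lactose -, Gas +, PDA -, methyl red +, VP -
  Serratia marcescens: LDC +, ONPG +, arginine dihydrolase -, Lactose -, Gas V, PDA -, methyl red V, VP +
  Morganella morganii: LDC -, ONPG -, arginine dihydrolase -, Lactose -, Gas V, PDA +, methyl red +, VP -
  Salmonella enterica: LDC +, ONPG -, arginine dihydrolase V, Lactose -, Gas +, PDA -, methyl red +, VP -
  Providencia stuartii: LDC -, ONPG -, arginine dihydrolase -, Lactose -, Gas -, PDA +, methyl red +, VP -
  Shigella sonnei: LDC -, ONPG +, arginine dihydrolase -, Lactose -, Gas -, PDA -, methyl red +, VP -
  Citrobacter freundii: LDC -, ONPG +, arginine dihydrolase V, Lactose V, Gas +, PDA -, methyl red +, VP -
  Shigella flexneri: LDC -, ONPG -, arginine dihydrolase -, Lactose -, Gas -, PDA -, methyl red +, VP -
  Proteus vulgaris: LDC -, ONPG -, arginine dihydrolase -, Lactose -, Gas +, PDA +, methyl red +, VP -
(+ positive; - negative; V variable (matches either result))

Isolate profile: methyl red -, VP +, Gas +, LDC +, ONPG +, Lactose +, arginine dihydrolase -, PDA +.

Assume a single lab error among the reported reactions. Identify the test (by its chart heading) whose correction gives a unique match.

As reported, no row in the chart matches all 8 reactions.
Reversing VP → still no organism matches.
Reversing arginine dihydrolase → still no organism matches.
Reversing LDC → still no organism matches.
Reversing Gas → still no organism matches.
Reversing methyl red → still no organism matches.
Reversing PDA (to -) → unique match: Klebsiella pneumoniae.
Reversing ONPG → still no organism matches.
Reversing Lactose → still no organism matches.

PDA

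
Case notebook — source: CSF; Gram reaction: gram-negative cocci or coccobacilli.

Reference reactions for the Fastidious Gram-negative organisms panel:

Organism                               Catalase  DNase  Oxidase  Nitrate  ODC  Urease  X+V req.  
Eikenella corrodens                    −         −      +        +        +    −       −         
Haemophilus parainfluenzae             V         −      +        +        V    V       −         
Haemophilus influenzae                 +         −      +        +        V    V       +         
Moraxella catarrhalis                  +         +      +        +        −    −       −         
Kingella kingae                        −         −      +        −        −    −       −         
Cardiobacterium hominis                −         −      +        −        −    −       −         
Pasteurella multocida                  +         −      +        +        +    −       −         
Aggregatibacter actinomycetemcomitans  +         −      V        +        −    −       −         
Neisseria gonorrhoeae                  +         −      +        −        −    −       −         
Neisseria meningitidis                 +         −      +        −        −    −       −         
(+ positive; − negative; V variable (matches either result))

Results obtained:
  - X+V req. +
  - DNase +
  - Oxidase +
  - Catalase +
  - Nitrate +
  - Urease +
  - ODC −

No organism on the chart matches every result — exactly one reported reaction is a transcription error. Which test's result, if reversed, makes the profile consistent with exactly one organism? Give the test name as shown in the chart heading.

DNase

As reported, no row in the chart matches all 7 reactions.
Reversing ODC → still no organism matches.
Reversing X+V req. → still no organism matches.
Reversing DNase (to −) → unique match: Haemophilus influenzae.
Reversing Urease → still no organism matches.
Reversing Oxidase → still no organism matches.
Reversing Nitrate → still no organism matches.
Reversing Catalase → still no organism matches.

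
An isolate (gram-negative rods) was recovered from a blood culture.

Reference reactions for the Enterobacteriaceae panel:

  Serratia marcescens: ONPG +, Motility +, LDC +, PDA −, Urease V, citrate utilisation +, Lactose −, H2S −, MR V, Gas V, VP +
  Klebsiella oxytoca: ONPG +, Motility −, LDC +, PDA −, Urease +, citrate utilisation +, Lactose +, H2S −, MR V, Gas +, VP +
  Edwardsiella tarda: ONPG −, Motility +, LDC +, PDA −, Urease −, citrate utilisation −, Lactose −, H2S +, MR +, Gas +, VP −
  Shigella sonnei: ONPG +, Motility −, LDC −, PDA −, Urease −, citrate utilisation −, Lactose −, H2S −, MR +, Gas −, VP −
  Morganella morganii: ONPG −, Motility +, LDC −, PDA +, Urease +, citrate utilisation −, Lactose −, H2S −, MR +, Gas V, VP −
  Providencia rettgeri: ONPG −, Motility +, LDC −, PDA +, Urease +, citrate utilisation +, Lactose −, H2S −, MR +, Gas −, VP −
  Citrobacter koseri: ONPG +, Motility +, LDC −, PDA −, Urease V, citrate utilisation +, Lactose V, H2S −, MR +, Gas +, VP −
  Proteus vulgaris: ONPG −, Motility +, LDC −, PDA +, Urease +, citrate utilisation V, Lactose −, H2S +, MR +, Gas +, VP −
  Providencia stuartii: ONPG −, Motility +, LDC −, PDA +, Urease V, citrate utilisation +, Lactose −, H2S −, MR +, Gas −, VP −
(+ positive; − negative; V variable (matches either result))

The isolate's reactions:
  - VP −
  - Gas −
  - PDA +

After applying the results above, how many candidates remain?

3

PDA +: excludes 5 organisms — 4 left.
Gas −: excludes Proteus vulgaris — 3 left.
VP −: all 3 remaining candidates are consistent.
Still consistent: Morganella morganii, Providencia rettgeri, Providencia stuartii.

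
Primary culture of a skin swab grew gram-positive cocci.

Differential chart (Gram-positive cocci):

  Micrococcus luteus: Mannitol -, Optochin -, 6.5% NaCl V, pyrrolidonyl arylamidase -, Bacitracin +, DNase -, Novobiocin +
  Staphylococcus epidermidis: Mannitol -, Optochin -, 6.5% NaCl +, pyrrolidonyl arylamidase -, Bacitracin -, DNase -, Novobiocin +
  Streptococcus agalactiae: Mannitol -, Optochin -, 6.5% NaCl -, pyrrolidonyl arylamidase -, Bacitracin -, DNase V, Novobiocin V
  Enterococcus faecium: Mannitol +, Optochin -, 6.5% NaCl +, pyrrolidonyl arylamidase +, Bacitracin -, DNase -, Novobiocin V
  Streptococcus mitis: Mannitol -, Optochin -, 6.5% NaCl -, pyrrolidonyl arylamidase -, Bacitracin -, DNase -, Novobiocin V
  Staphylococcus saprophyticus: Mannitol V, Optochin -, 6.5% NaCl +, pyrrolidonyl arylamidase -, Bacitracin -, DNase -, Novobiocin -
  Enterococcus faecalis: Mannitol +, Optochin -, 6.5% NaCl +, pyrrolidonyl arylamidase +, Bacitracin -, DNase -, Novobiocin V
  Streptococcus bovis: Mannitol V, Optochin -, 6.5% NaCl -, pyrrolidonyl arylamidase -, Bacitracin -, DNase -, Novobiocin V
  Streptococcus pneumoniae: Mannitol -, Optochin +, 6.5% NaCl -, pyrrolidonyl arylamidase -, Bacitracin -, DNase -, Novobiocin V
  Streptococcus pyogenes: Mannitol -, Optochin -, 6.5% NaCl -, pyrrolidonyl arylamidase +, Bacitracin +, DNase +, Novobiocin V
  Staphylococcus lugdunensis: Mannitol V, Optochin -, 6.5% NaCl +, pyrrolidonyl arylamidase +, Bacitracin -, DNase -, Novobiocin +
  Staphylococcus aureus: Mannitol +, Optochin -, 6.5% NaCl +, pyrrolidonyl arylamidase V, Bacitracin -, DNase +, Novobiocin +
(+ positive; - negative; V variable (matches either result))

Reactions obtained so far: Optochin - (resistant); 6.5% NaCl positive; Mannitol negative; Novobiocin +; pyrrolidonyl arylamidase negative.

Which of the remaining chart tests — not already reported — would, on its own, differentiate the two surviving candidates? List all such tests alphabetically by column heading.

Optochin -: excludes Streptococcus pneumoniae — 11 left.
Mannitol -: excludes Enterococcus faecium, Enterococcus faecalis, Staphylococcus aureus — 8 left.
Novobiocin +: excludes Staphylococcus saprophyticus — 7 left.
pyrrolidonyl arylamidase -: excludes Streptococcus pyogenes, Staphylococcus lugdunensis — 5 left.
6.5% NaCl +: excludes Streptococcus agalactiae, Streptococcus mitis, Streptococcus bovis — 2 left.
Two candidates remain: Micrococcus luteus and Staphylococcus epidermidis.
  Bacitracin: Micrococcus luteus +, Staphylococcus epidermidis - — discriminates.
  DNase: - vs - — same for both, does not separate.

Bacitracin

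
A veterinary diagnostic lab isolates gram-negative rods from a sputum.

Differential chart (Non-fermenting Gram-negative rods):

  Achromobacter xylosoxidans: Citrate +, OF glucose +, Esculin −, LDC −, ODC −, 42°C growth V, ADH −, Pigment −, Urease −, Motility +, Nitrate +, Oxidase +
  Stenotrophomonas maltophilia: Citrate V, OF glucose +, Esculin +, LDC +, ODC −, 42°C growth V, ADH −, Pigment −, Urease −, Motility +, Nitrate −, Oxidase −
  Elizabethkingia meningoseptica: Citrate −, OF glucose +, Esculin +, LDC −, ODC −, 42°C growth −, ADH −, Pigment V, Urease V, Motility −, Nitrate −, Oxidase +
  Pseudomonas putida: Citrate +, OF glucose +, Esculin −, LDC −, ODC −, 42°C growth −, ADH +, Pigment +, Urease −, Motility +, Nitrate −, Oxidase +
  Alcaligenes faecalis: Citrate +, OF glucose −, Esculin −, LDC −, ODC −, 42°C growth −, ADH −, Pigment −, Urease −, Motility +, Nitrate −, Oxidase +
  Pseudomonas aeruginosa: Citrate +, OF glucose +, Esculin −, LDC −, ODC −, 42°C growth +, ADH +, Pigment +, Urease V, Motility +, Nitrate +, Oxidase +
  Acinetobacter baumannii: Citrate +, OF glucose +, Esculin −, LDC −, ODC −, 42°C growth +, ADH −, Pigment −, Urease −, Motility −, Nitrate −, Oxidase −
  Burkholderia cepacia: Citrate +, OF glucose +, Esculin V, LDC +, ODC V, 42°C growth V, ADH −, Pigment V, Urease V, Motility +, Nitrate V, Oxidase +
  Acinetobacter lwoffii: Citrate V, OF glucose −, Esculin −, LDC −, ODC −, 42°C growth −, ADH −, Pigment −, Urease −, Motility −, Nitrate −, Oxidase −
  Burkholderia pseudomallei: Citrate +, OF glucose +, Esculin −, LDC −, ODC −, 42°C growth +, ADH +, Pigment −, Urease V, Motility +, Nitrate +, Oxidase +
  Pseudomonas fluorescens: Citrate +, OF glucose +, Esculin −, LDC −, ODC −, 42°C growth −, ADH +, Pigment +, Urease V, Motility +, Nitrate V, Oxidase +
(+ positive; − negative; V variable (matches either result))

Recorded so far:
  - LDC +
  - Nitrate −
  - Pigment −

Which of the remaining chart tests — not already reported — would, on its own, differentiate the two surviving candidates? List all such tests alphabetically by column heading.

Oxidase

Pigment −: excludes Pseudomonas putida, Pseudomonas aeruginosa, Pseudomonas fluorescens — 8 left.
LDC +: excludes 6 organisms — 2 left.
Nitrate −: all 2 remaining candidates are consistent.
Two candidates remain: Burkholderia cepacia and Stenotrophomonas maltophilia.
  Citrate: + vs V — variable for at least one, does not separate.
  OF glucose: + vs + — same for both, does not separate.
  Esculin: V vs + — variable for at least one, does not separate.
  ODC: V vs − — variable for at least one, does not separate.
  42°C growth: V vs V — variable for at least one, does not separate.
  ADH: − vs − — same for both, does not separate.
  Urease: V vs − — variable for at least one, does not separate.
  Motility: + vs + — same for both, does not separate.
  Oxidase: Burkholderia cepacia +, Stenotrophomonas maltophilia − — discriminates.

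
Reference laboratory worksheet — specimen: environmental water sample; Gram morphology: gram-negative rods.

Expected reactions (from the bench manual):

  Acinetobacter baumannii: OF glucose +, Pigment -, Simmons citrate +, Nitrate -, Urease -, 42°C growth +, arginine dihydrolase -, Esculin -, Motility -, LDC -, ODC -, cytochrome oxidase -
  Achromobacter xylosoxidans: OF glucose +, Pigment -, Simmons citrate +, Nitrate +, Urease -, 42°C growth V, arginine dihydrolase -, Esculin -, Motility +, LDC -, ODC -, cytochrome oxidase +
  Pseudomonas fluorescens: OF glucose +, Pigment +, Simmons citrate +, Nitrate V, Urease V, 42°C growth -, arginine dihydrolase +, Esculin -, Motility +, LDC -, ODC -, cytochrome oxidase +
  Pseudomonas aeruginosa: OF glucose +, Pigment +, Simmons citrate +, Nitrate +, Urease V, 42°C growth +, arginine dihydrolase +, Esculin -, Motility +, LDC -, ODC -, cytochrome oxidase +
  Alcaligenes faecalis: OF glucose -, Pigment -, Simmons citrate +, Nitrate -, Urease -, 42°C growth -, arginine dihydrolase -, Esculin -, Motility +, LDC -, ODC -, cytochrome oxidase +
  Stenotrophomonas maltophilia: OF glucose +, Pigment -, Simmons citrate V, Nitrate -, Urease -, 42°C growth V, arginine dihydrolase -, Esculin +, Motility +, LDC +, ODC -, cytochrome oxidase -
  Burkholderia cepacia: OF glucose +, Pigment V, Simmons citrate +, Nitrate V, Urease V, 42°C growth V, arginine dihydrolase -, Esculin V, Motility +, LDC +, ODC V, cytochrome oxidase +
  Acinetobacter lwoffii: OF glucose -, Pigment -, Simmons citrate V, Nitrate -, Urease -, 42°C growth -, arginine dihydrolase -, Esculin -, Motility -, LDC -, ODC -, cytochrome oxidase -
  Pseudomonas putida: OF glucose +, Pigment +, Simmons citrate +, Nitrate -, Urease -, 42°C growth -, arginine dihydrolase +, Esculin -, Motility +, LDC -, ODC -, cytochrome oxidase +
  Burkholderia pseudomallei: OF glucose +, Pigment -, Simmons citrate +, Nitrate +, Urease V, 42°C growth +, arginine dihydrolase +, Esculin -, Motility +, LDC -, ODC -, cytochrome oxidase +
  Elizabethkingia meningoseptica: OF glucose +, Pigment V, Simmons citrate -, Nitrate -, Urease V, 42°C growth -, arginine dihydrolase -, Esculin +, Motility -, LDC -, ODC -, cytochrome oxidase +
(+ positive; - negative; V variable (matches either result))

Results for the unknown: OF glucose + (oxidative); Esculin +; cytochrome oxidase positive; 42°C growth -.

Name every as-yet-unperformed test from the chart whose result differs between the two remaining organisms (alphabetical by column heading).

42°C growth -: excludes Acinetobacter baumannii, Pseudomonas aeruginosa, Burkholderia pseudomallei — 8 left.
cytochrome oxidase +: excludes Stenotrophomonas maltophilia, Acinetobacter lwoffii — 6 left.
OF glucose +: excludes Alcaligenes faecalis — 5 left.
Esculin +: excludes Achromobacter xylosoxidans, Pseudomonas fluorescens, Pseudomonas putida — 2 left.
Two candidates remain: Burkholderia cepacia and Elizabethkingia meningoseptica.
  Pigment: V vs V — variable for at least one, does not separate.
  Simmons citrate: Burkholderia cepacia +, Elizabethkingia meningoseptica - — discriminates.
  Nitrate: V vs - — variable for at least one, does not separate.
  Urease: V vs V — variable for at least one, does not separate.
  arginine dihydrolase: - vs - — same for both, does not separate.
  Motility: Burkholderia cepacia +, Elizabethkingia meningoseptica - — discriminates.
  LDC: Burkholderia cepacia +, Elizabethkingia meningoseptica - — discriminates.
  ODC: V vs - — variable for at least one, does not separate.

LDC, Motility, Simmons citrate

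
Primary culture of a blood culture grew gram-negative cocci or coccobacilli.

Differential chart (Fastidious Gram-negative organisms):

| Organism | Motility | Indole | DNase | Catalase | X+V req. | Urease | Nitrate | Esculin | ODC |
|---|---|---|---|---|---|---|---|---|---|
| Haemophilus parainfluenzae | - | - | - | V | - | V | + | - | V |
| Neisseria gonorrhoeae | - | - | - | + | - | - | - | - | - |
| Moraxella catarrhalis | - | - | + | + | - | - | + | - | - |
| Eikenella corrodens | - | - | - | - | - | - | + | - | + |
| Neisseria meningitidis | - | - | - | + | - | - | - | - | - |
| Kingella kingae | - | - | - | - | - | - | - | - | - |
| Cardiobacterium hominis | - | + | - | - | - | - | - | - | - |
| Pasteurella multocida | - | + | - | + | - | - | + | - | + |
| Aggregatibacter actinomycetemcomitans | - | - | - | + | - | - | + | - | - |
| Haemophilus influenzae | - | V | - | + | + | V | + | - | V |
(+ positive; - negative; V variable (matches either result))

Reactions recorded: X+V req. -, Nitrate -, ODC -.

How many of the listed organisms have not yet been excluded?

4

ODC -: excludes Eikenella corrodens, Pasteurella multocida — 8 left.
X+V req. -: excludes Haemophilus influenzae — 7 left.
Nitrate -: excludes Haemophilus parainfluenzae, Moraxella catarrhalis, Aggregatibacter actinomycetemcomitans — 4 left.
Still consistent: Cardiobacterium hominis, Kingella kingae, Neisseria gonorrhoeae, Neisseria meningitidis.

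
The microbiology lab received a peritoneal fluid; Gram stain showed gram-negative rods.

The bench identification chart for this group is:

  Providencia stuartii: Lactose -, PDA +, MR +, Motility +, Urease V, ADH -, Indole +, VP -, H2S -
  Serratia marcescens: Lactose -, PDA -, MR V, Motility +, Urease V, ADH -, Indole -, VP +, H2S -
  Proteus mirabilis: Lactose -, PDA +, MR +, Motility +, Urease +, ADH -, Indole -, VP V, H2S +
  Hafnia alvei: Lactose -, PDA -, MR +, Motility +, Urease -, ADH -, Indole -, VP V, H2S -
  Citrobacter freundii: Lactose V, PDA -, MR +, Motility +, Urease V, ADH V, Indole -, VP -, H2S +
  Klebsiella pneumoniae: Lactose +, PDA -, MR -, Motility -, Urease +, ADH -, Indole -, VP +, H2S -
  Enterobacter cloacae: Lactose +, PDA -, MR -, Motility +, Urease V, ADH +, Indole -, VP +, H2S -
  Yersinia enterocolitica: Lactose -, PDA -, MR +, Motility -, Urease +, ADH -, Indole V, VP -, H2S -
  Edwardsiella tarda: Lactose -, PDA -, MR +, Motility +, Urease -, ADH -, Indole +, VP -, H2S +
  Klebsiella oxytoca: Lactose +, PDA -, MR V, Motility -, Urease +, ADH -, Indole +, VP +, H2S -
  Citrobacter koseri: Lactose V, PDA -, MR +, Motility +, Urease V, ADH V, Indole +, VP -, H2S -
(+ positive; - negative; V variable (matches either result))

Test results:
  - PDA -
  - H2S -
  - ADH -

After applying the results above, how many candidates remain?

6

PDA -: excludes Providencia stuartii, Proteus mirabilis — 9 left.
H2S -: excludes Citrobacter freundii, Edwardsiella tarda — 7 left.
ADH -: excludes Enterobacter cloacae — 6 left.
Still consistent: Citrobacter koseri, Hafnia alvei, Klebsiella oxytoca, Klebsiella pneumoniae, Serratia marcescens, Yersinia enterocolitica.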